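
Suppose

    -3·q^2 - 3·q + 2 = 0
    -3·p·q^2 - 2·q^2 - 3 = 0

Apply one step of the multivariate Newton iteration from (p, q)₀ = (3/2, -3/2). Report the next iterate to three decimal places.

(-0.991, -1.458)

At (3/2, -3/2): F = (-0.250, -17.625).
Jacobian J = [[0, -6·q - 3], [-3·q^2, -6·p·q - 4·q]].
At the point, J = [[0.000, 6.000], [-6.750, 19.500]] (det J = 40.500).
Solving J·Δ = −F gives Δ = (-2.491, 0.042).
Then the next iterate is (p, q)₁ = (-0.991, -1.458).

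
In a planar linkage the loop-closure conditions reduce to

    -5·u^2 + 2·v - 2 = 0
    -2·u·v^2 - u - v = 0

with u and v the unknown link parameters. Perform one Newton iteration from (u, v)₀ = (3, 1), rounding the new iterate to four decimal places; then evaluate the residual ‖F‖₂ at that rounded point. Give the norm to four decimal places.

At (3, 1): F = (-45.0000, -10.0000).
Jacobian J = [[-10·u, 2], [-2·v^2 - 1, -4·u·v - 1]].
At the point, J = [[-30.0000, 2.0000], [-3.0000, -13.0000]] (det J = 396.0000).
Solving J·Δ = −F gives Δ = (-1.5278, -0.4167).
Then the next iterate is (u, v)₁ = (1.4722, 0.5833).
Re-evaluating at (1.4722, 0.5833): F = (-11.670264, -3.057299), so ‖F‖₂ = 12.0641.

12.0641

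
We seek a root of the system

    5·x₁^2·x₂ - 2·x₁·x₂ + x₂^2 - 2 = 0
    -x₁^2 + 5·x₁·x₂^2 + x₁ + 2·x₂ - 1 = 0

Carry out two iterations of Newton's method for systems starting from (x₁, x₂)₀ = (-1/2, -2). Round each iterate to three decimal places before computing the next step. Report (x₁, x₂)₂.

(0.183, -0.818)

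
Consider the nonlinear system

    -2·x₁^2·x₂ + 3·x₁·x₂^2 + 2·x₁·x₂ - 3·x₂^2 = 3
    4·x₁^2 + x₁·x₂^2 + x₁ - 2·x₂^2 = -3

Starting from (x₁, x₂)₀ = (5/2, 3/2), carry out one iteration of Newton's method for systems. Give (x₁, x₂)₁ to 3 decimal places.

At (5/2, 3/2): F = (-4.125, 31.625).
Jacobian J = [[-4·x₁·x₂ + 3·x₂^2 + 2·x₂, -2·x₁^2 + 6·x₁·x₂ + 2·x₁ - 6·x₂], [8·x₁ + x₂^2 + 1, 2·x₁·x₂ - 4·x₂]].
At the point, J = [[-5.250, 6.000], [23.250, 1.500]] (det J = -147.375).
Solving J·Δ = −F gives Δ = (-1.330, -0.476).
Then the next iterate is (x₁, x₂)₁ = (1.170, 1.024).

(1.170, 1.024)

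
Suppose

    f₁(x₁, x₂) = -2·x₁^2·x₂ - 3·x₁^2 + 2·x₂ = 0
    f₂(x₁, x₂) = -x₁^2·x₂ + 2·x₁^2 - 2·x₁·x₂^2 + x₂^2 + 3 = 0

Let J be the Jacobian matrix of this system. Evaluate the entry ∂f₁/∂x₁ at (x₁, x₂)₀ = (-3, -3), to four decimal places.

-18.0000

∂f₁/∂x₁ = -4·x₁·x₂ - 6·x₁.
At (-3, -3) this is -18.0000.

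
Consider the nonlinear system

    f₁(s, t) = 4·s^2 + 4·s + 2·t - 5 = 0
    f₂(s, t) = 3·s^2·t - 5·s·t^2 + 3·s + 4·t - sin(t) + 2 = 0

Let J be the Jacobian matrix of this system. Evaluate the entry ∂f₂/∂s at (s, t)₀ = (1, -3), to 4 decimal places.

∂f₂/∂s = 6·s·t - 5·t^2 + 3.
At (1, -3) this is -60.0000.

-60.0000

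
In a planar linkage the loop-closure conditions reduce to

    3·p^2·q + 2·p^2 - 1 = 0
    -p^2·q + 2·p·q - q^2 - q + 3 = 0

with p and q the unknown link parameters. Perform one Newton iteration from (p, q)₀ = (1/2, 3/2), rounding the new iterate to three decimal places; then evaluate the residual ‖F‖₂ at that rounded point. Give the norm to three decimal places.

0.058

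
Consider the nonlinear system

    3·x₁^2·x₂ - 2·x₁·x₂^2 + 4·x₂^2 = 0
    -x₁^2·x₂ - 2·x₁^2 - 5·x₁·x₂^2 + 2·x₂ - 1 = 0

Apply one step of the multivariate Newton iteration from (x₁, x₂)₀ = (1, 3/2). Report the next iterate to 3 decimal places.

At (1, 3/2): F = (9.000, -12.750).
Jacobian J = [[6·x₁·x₂ - 2·x₂^2, 3·x₁^2 - 4·x₁·x₂ + 8·x₂], [-2·x₁·x₂ - 4·x₁ - 5·x₂^2, -x₁^2 - 10·x₁·x₂ + 2]].
At the point, J = [[4.500, 9.000], [-18.250, -14.000]] (det J = 101.250).
Solving J·Δ = −F gives Δ = (0.111, -1.056).
Then the next iterate is (x₁, x₂)₁ = (1.111, 0.444).

(1.111, 0.444)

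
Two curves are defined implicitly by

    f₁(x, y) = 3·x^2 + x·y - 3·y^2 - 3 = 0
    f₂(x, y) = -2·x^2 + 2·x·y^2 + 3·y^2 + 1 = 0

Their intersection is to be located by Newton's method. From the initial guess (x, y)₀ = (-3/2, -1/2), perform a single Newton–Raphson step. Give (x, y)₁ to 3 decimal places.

(-0.962, 0.410)

At (-3/2, -1/2): F = (3.750, -3.500).
Jacobian J = [[6·x + y, x - 6·y], [-4·x + 2·y^2, 4·x·y + 6·y]].
At the point, J = [[-9.500, 1.500], [6.500, 0.000]] (det J = -9.750).
Solving J·Δ = −F gives Δ = (0.538, 0.910).
Then the next iterate is (x, y)₁ = (-0.962, 0.410).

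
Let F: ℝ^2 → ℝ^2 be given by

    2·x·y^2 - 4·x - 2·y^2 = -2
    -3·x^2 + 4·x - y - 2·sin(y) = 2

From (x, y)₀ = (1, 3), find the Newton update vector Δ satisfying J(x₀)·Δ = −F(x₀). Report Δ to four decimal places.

At (1, 3): F = (-2.0000, -4.282240).
Jacobian J = [[2·y^2 - 4, 4·x·y - 4·y], [-6·x + 4, -2·cos(y) - 1]].
At the point, J = [[14.0000, 0.0000], [-2.0000, 0.979985]] (det J = 13.719790).
Solving J·Δ = −F gives Δ = (0.1429, 4.6612).

(0.1429, 4.6612)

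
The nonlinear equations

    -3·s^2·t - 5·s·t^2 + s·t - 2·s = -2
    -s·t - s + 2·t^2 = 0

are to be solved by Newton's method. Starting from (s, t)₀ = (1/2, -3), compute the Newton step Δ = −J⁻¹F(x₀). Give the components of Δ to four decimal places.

At (1/2, -3): F = (-20.7500, 19.0000).
Jacobian J = [[-6·s·t - 5·t^2 + t - 2, -3·s^2 - 10·s·t + s], [-t - 1, -s + 4·t]].
At the point, J = [[-41.0000, 14.7500], [2.0000, -12.5000]] (det J = 483.0000).
Solving J·Δ = −F gives Δ = (0.0432, 1.5269).

(0.0432, 1.5269)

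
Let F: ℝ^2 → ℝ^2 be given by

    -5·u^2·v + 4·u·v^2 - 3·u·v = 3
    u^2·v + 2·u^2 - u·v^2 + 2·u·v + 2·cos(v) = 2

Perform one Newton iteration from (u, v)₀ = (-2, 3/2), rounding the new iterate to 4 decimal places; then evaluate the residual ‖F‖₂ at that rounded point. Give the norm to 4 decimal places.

At (-2, 3/2): F = (-42.0000, 10.641474).
Jacobian J = [[-10·u·v + 4·v^2 - 3·v, -5·u^2 + 8·u·v - 3·u], [2·u·v + 4·u - v^2 + 2·v, u^2 - 2·u·v + 2·u - 2·sin(v)]].
At the point, J = [[34.5000, -38.0000], [-13.2500, 4.005010]] (det J = -365.327154).
Solving J·Δ = −F gives Δ = (0.6464, -0.5184).
Then the next iterate is (u, v)₁ = (-1.3536, 0.9816).
Re-evaluating at (-1.3536, 0.9816): F = (-13.223501, 3.221230), so ‖F‖₂ = 13.6102.

13.6102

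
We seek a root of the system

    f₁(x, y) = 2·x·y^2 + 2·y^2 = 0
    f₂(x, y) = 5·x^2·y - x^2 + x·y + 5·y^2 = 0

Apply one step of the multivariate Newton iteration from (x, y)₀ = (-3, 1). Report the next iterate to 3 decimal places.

At (-3, 1): F = (-4.000, 38.000).
Jacobian J = [[2·y^2, 4·x·y + 4·y], [10·x·y - 2·x + y, 5·x^2 + x + 10·y]].
At the point, J = [[2.000, -8.000], [-23.000, 52.000]] (det J = -80.000).
Solving J·Δ = −F gives Δ = (1.200, -0.200).
Then the next iterate is (x, y)₁ = (-1.800, 0.800).

(-1.800, 0.800)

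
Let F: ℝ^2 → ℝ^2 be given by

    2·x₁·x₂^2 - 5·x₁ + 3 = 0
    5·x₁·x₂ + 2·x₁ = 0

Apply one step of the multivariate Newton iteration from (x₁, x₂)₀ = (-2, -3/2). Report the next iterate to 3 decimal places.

(0.423, -1.732)

At (-2, -3/2): F = (4.000, 11.000).
Jacobian J = [[2·x₂^2 - 5, 4·x₁·x₂], [5·x₂ + 2, 5·x₁]].
At the point, J = [[-0.500, 12.000], [-5.500, -10.000]] (det J = 71.000).
Solving J·Δ = −F gives Δ = (2.423, -0.232).
Then the next iterate is (x₁, x₂)₁ = (0.423, -1.732).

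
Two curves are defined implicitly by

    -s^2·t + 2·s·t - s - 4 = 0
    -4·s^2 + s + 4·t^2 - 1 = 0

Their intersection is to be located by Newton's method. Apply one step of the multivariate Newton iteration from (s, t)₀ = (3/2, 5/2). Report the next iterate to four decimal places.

(0.1255, 0.9190)

At (3/2, 5/2): F = (-3.6250, 16.5000).
Jacobian J = [[-2·s·t + 2·t - 1, -s^2 + 2·s], [-8·s + 1, 8·t]].
At the point, J = [[-3.5000, 0.7500], [-11.0000, 20.0000]] (det J = -61.7500).
Solving J·Δ = −F gives Δ = (-1.3745, -1.5810).
Then the next iterate is (s, t)₁ = (0.1255, 0.9190).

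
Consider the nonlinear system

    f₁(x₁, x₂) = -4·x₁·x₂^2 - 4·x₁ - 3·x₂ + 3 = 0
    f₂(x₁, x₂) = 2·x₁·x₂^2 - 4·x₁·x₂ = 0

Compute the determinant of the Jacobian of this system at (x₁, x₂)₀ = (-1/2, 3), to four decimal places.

106.0000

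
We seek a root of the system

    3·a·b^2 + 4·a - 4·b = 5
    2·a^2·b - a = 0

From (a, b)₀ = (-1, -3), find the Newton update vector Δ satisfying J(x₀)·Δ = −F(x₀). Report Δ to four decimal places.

(0.2391, 1.1848)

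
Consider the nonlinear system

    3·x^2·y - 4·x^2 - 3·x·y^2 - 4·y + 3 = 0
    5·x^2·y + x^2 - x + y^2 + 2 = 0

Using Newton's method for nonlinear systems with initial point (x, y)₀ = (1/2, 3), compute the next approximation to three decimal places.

(-0.472, 3.010)

At (1/2, 3): F = (-21.250, 14.500).
Jacobian J = [[6·x·y - 8·x - 3·y^2, 3·x^2 - 6·x·y - 4], [10·x·y + 2·x - 1, 5·x^2 + 2·y]].
At the point, J = [[-22.000, -12.250], [15.000, 7.250]] (det J = 24.250).
Solving J·Δ = −F gives Δ = (-0.972, 0.010).
Then the next iterate is (x, y)₁ = (-0.472, 3.010).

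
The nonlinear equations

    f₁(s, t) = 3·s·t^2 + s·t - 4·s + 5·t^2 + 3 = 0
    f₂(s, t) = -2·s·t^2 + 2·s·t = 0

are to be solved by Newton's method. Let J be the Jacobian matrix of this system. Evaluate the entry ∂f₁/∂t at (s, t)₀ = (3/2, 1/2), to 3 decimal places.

11.000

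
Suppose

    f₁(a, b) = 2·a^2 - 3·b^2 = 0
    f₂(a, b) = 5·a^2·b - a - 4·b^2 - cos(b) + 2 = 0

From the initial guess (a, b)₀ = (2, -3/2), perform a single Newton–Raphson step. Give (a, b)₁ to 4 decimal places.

At (2, -3/2): F = (1.2500, -39.070737).
Jacobian J = [[4·a, -6·b], [10·a·b - 1, 5·a^2 - 8·b + sin(b)]].
At the point, J = [[8.0000, 9.0000], [-31.0000, 31.002505]] (det J = 527.020040).
Solving J·Δ = −F gives Δ = (-0.7407, 0.5196).
Then the next iterate is (a, b)₁ = (1.2593, -0.9804).

(1.2593, -0.9804)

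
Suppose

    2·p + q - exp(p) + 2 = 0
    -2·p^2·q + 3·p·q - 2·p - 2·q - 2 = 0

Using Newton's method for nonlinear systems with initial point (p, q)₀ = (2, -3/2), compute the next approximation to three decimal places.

(1.280, -2.490)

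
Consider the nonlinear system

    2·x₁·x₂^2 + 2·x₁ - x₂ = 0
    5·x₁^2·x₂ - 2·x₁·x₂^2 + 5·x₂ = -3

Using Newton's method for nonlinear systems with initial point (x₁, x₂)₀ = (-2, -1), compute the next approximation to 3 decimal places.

(-1.879, -0.069)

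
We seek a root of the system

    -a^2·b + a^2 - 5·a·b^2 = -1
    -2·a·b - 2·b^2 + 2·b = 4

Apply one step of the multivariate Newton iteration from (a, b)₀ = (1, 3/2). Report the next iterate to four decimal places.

(3.8039, -1.3186)

At (1, 3/2): F = (-10.7500, -8.5000).
Jacobian J = [[-2·a·b + 2·a - 5·b^2, -a^2 - 10·a·b], [-2·b, -2·a - 4·b + 2]].
At the point, J = [[-12.2500, -16.0000], [-3.0000, -6.0000]] (det J = 25.5000).
Solving J·Δ = −F gives Δ = (2.8039, -2.8186).
Then the next iterate is (a, b)₁ = (3.8039, -1.3186).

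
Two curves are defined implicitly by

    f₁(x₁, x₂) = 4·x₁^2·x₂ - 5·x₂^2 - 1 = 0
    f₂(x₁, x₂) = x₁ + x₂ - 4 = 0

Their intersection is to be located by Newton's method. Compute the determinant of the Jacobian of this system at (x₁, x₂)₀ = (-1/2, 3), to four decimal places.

17.0000

J = [[8·x₁·x₂, 4·x₁^2 - 10·x₂], [1, 1]].
At the point, J = [[-12.0000, -29.0000], [1.0000, 1.0000]].
det J = 17.0000.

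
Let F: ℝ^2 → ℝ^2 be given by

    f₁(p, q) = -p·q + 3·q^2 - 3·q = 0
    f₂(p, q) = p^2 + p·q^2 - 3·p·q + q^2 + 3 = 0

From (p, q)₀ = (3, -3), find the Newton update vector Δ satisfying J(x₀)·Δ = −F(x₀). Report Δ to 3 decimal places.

(-0.660, 1.792)

At (3, -3): F = (45.000, 75.000).
Jacobian J = [[-q, -p + 6·q - 3], [2·p + q^2 - 3·q, 2·p·q - 3·p + 2·q]].
At the point, J = [[3.000, -24.000], [24.000, -33.000]] (det J = 477.000).
Solving J·Δ = −F gives Δ = (-0.660, 1.792).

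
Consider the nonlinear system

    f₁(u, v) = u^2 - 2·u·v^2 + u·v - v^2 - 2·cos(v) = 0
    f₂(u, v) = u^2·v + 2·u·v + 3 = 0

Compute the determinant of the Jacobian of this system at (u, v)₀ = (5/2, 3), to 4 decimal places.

J = [[2·u - 2·v^2 + v, -4·u·v + u - 2·v + 2·sin(v)], [2·u·v + 2·v, u^2 + 2·u]].
At the point, J = [[-10.0000, -33.217760], [21.0000, 11.2500]].
det J = 585.0730.

585.0730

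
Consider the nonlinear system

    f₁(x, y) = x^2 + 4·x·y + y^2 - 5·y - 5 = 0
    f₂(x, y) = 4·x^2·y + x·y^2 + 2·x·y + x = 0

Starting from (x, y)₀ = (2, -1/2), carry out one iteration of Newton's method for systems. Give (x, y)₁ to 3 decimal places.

(2.495, 0.130)

At (2, -1/2): F = (-2.250, -7.500).
Jacobian J = [[2·x + 4·y, 4·x + 2·y - 5], [8·x·y + y^2 + 2·y + 1, 4·x^2 + 2·x·y + 2·x]].
At the point, J = [[2.000, 2.000], [-7.750, 18.000]] (det J = 51.500).
Solving J·Δ = −F gives Δ = (0.495, 0.630).
Then the next iterate is (x, y)₁ = (2.495, 0.130).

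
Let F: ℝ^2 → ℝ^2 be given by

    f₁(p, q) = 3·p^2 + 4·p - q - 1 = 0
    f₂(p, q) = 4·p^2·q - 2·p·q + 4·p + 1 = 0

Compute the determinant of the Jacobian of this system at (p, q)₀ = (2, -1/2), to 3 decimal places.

189.000

J = [[6·p + 4, -1], [8·p·q - 2·q + 4, 4·p^2 - 2·p]].
At the point, J = [[16.000, -1.000], [-3.000, 12.000]].
det J = 189.000.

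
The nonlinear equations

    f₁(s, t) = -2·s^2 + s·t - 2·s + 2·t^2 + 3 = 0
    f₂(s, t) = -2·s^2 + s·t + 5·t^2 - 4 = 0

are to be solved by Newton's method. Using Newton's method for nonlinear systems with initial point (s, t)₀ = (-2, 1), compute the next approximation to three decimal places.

(-2.263, 2.421)

At (-2, 1): F = (-1.000, -9.000).
Jacobian J = [[-4·s + t - 2, s + 4·t], [-4·s + t, s + 10·t]].
At the point, J = [[7.000, 2.000], [9.000, 8.000]] (det J = 38.000).
Solving J·Δ = −F gives Δ = (-0.263, 1.421).
Then the next iterate is (s, t)₁ = (-2.263, 2.421).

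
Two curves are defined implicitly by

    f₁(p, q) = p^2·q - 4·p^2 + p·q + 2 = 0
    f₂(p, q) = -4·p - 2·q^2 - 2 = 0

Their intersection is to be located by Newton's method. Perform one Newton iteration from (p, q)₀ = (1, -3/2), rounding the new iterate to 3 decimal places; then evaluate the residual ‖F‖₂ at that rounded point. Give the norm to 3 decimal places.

5.565

At (1, -3/2): F = (-5.000, -10.500).
Jacobian J = [[2·p·q - 8·p + q, p^2 + p], [-4, -4·q]].
At the point, J = [[-12.500, 2.000], [-4.000, 6.000]] (det J = -67.000).
Solving J·Δ = −F gives Δ = (-0.134, 1.660).
Then the next iterate is (p, q)₁ = (0.866, 0.160).
Re-evaluating at (0.866, 0.160): F = (-0.74127, -5.51520), so ‖F‖₂ = 5.565.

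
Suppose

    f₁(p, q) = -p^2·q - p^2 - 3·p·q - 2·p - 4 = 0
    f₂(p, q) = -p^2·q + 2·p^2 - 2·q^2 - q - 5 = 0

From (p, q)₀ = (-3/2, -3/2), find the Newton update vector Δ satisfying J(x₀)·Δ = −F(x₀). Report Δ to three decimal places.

(0.680, 2.642)

At (-3/2, -3/2): F = (-6.625, -0.125).
Jacobian J = [[-2·p·q - 2·p - 3·q - 2, -p^2 - 3·p], [-2·p·q + 4·p, -p^2 - 4·q - 1]].
At the point, J = [[1.000, 2.250], [-10.500, 2.750]] (det J = 26.375).
Solving J·Δ = −F gives Δ = (0.680, 2.642).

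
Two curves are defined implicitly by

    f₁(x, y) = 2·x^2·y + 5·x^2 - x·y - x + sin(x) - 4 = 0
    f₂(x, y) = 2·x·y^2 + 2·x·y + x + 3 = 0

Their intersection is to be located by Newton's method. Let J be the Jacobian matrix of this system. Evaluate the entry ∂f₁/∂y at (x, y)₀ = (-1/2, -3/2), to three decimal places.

1.000

∂f₁/∂y = 2·x^2 - x.
At (-1/2, -3/2) this is 1.000.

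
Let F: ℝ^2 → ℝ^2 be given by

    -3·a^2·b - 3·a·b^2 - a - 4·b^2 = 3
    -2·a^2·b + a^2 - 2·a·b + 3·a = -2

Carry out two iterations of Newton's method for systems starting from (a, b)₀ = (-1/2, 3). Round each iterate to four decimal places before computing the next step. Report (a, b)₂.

(-1.6314, -1.1051)

At (-1/2, 3): F = (-27.2500, 2.2500).
Jacobian J = [[-6·a·b - 3·b^2 - 1, -3·a^2 - 6·a·b - 8·b], [-4·a·b + 2·a - 2·b + 3, -2·a^2 - 2·a]].
At the point, J = [[-19.0000, -15.7500], [2.0000, 0.5000]] (det J = 22.0000).
Solving J·Δ = −F gives Δ = (-0.9915, -0.5341).
Then the next iterate is (a, b)₁ = (-1.4915, 2.4659).
Round to (-1.4915, 2.4659) and repeat: F = (-15.079944, -3.865293), J = [[2.825351, -4.333578], [9.796759, -1.466144]].
Δ = (-0.1399, -3.5710), so (a, b)₂ = (-1.6314, -1.1051).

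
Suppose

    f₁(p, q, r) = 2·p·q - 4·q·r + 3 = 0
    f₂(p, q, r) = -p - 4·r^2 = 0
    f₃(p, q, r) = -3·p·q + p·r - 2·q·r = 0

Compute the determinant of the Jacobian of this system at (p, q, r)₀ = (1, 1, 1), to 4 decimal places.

J = [[2·q, 2·p - 4·r, -4·q], [-1, 0, -8·r], [-3·q + r, -3·p - 2·r, p - 2·q]].
At the point, J = [[2.0000, -2.0000, -4.0000], [-1.0000, 0.0000, -8.0000], [-2.0000, -5.0000, -1.0000]].
det J = -130.0000.

-130.0000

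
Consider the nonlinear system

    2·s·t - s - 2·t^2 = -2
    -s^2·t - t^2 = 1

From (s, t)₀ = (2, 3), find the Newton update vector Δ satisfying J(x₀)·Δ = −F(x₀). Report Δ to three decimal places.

(-0.795, -1.247)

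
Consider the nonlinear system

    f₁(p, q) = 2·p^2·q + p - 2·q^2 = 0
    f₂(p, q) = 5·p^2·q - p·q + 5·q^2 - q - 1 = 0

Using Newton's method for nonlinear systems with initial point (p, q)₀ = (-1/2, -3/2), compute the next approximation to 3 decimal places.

(-0.304, -0.736)

At (-1/2, -3/2): F = (-5.750, 9.125).
Jacobian J = [[4·p·q + 1, 2·p^2 - 4·q], [10·p·q - q, 5·p^2 - p + 10·q - 1]].
At the point, J = [[4.000, 6.500], [9.000, -14.250]] (det J = -115.500).
Solving J·Δ = −F gives Δ = (0.196, 0.764).
Then the next iterate is (p, q)₁ = (-0.304, -0.736).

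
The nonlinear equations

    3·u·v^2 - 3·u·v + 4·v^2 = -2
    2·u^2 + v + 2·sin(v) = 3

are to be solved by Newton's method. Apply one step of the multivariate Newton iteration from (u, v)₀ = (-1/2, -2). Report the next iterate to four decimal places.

(-4.2335, -8.8473)

At (-1/2, -2): F = (9.0000, -6.318595).
Jacobian J = [[3·v^2 - 3·v, 6·u·v - 3·u + 8·v], [4·u, 2·cos(v) + 1]].
At the point, J = [[18.0000, -8.5000], [-2.0000, 0.167706]] (det J = -13.981286).
Solving J·Δ = −F gives Δ = (-3.7335, -6.8473).
Then the next iterate is (u, v)₁ = (-4.2335, -8.8473).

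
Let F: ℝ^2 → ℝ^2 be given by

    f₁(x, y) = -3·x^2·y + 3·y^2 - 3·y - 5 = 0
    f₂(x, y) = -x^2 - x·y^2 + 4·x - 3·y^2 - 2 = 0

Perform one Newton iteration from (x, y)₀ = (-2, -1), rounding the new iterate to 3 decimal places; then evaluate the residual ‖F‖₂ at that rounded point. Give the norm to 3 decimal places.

At (-2, -1): F = (13.000, -15.000).
Jacobian J = [[-6·x·y, -3·x^2 + 6·y - 3], [-2·x - y^2 + 4, -2·x·y - 6·y]].
At the point, J = [[-12.000, -21.000], [7.000, 2.000]] (det J = 123.000).
Solving J·Δ = −F gives Δ = (2.350, -0.724).
Then the next iterate is (x, y)₁ = (0.350, -1.724).
Re-evaluating at (0.350, -1.724): F = (9.72210, -10.67929), so ‖F‖₂ = 14.442.

14.442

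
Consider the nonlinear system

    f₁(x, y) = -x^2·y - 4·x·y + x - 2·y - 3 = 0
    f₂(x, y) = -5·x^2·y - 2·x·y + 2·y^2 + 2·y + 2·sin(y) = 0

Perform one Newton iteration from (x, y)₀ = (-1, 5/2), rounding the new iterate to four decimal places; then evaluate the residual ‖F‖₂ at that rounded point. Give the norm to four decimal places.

At (-1, 5/2): F = (-1.5000, 11.196944).
Jacobian J = [[-2·x·y - 4·y + 1, -x^2 - 4·x - 2], [-10·x·y - 2·y, -5·x^2 - 2·x + 4·y + 2·cos(y) + 2]].
At the point, J = [[-4.0000, 1.0000], [20.0000, 7.397713]] (det J = -49.590851).
Solving J·Δ = −F gives Δ = (-0.4495, -0.2982).
Then the next iterate is (x, y)₁ = (-1.4495, 2.2018).
Re-evaluating at (-1.4495, 2.2018): F = (-0.713156, -1.033126), so ‖F‖₂ = 1.2554.

1.2554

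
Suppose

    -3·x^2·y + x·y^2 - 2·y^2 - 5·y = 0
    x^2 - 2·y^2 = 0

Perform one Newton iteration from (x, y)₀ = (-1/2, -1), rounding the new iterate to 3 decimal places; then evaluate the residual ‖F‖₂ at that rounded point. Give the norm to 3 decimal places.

At (-1/2, -1): F = (3.250, -1.750).
Jacobian J = [[-6·x·y + y^2, -3·x^2 + 2·x·y - 4·y - 5], [2·x, -4·y]].
At the point, J = [[-2.000, -0.750], [-1.000, 4.000]] (det J = -8.750).
Solving J·Δ = −F gives Δ = (1.336, 0.771).
Then the next iterate is (x, y)₁ = (0.836, -0.229).
Re-evaluating at (0.836, -0.229): F = (1.56410, 0.59401), so ‖F‖₂ = 1.673.

1.673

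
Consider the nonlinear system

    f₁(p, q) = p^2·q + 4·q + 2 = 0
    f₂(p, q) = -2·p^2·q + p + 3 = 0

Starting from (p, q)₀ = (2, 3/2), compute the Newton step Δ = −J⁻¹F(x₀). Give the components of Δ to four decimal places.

(1.4000, -2.8000)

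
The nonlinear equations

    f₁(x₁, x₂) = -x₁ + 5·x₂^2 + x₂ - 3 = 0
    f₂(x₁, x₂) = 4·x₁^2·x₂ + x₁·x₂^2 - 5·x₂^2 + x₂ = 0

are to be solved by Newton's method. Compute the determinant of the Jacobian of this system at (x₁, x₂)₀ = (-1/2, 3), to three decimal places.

124.000

J = [[-1, 10·x₂ + 1], [8·x₁·x₂ + x₂^2, 4·x₁^2 + 2·x₁·x₂ - 10·x₂ + 1]].
At the point, J = [[-1.000, 31.000], [-3.000, -31.000]].
det J = 124.000.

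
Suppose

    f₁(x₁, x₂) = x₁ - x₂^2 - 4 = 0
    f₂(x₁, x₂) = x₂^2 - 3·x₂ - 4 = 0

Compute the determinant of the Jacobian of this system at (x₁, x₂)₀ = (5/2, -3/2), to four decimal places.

J = [[1, -2·x₂], [0, 2·x₂ - 3]].
At the point, J = [[1.0000, 3.0000], [0.0000, -6.0000]].
det J = -6.0000.

-6.0000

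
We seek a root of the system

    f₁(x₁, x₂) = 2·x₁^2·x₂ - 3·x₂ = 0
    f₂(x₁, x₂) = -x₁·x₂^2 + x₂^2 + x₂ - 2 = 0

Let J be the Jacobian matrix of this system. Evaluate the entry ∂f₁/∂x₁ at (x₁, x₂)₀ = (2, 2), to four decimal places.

16.0000

∂f₁/∂x₁ = 4·x₁·x₂.
At (2, 2) this is 16.0000.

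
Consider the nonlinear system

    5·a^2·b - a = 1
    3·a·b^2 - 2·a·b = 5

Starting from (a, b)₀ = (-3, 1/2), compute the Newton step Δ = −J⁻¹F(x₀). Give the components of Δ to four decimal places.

At (-3, 1/2): F = (24.5000, -4.2500).
Jacobian J = [[10·a·b - 1, 5·a^2], [3·b^2 - 2·b, 6·a·b - 2·a]].
At the point, J = [[-16.0000, 45.0000], [-0.2500, -3.0000]] (det J = 59.2500).
Solving J·Δ = −F gives Δ = (-1.9873, -1.2511).

(-1.9873, -1.2511)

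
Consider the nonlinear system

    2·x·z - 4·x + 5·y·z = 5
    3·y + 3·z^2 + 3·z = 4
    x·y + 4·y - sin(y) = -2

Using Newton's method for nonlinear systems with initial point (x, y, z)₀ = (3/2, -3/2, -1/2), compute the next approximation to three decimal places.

(9.158, 1.583, -12.667)

At (3/2, -3/2, -1/2): F = (-8.750, -9.250, -5.25251).
Jacobian J = [[2·z - 4, 5·z, 2·x + 5·y], [0, 3, 6·z + 3], [y, x - cos(y) + 4, 0]].
At the point, J = [[-5.000, -2.500, -4.500], [0.000, 3.000, 0.000], [-1.500, 5.42926, 0.000]] (det J = -20.250).
Solving J·Δ = −F gives Δ = (7.658, 3.083, -12.167).
Then the next iterate is (x, y, z)₁ = (9.158, 1.583, -12.667).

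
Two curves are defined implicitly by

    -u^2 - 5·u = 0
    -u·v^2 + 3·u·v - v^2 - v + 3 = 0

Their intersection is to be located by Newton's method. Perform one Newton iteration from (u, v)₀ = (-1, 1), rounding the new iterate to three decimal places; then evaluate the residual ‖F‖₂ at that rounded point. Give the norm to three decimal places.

1.805

At (-1, 1): F = (4.000, -1.000).
Jacobian J = [[-2·u - 5, 0], [-v^2 + 3·v, -2·u·v + 3·u - 2·v - 1]].
At the point, J = [[-3.000, 0.000], [2.000, -4.000]] (det J = 12.000).
Solving J·Δ = −F gives Δ = (1.333, 0.417).
Then the next iterate is (u, v)₁ = (0.333, 1.417).
Re-evaluating at (0.333, 1.417): F = (-1.77589, 0.32207), so ‖F‖₂ = 1.805.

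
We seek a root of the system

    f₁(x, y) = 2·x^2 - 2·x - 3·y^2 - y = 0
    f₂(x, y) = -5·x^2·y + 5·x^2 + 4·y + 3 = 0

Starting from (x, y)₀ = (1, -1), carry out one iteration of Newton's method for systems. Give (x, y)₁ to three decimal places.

At (1, -1): F = (-2.000, 9.000).
Jacobian J = [[4·x - 2, -6·y - 1], [-10·x·y + 10·x, -5·x^2 + 4]].
At the point, J = [[2.000, 5.000], [20.000, -1.000]] (det J = -102.000).
Solving J·Δ = −F gives Δ = (-0.422, 0.569).
Then the next iterate is (x, y)₁ = (0.578, -0.431).

(0.578, -0.431)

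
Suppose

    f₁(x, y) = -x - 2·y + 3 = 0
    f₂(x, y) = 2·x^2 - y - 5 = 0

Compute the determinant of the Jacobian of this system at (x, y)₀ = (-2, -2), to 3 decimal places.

J = [[-1, -2], [4·x, -1]].
At the point, J = [[-1.000, -2.000], [-8.000, -1.000]].
det J = -15.000.

-15.000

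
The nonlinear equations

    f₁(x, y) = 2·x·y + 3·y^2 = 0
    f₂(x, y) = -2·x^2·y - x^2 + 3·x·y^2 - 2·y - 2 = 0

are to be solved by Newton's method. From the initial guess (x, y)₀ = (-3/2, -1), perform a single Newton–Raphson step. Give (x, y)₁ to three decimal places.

(-2.550, -0.100)

At (-3/2, -1): F = (6.000, -2.250).
Jacobian J = [[2·y, 2·x + 6·y], [-4·x·y - 2·x + 3·y^2, -2·x^2 + 6·x·y - 2]].
At the point, J = [[-2.000, -9.000], [0.000, 2.500]] (det J = -5.000).
Solving J·Δ = −F gives Δ = (-1.050, 0.900).
Then the next iterate is (x, y)₁ = (-2.550, -0.100).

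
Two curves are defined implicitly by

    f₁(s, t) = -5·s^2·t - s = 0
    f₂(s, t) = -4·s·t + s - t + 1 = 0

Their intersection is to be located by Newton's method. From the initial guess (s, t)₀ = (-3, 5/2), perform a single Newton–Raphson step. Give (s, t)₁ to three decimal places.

(-2.861, 0.296)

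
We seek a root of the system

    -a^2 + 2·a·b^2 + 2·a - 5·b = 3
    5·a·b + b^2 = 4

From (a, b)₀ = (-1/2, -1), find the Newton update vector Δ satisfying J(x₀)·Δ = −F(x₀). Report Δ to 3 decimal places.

At (-1/2, -1): F = (-0.250, -0.500).
Jacobian J = [[-2·a + 2·b^2 + 2, 4·a·b - 5], [5·b, 5·a + 2·b]].
At the point, J = [[5.000, -3.000], [-5.000, -4.500]] (det J = -37.500).
Solving J·Δ = −F gives Δ = (-0.010, -0.100).

(-0.010, -0.100)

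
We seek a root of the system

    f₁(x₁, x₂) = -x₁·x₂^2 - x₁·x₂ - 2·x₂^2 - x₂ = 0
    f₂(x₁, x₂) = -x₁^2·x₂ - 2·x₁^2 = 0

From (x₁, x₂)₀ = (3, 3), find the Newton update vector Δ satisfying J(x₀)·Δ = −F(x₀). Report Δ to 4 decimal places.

(-1.1151, -1.2829)

At (3, 3): F = (-57.0000, -45.0000).
Jacobian J = [[-x₂^2 - x₂, -2·x₁·x₂ - x₁ - 4·x₂ - 1], [-2·x₁·x₂ - 4·x₁, -x₁^2]].
At the point, J = [[-12.0000, -34.0000], [-30.0000, -9.0000]] (det J = -912.0000).
Solving J·Δ = −F gives Δ = (-1.1151, -1.2829).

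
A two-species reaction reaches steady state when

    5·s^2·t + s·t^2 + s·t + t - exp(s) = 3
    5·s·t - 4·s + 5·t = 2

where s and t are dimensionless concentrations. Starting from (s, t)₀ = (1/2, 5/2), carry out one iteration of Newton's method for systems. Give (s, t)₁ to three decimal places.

At (1/2, 5/2): F = (5.35128, 14.750).
Jacobian J = [[10·s·t + t^2 + t - exp(s), 5·s^2 + 2·s·t + s + 1], [5·t - 4, 5·s + 5]].
At the point, J = [[19.60128, 5.250], [8.500, 7.500]] (det J = 102.38459).
Solving J·Δ = −F gives Δ = (0.364, -2.380).
Then the next iterate is (s, t)₁ = (0.864, 0.120).

(0.864, 0.120)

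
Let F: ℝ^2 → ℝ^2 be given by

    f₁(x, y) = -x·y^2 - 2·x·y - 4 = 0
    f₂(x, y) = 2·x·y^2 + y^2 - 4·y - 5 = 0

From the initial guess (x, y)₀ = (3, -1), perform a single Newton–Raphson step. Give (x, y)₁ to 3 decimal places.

(4.000, -0.556)

At (3, -1): F = (-1.000, 6.000).
Jacobian J = [[-y^2 - 2·y, -2·x·y - 2·x], [2·y^2, 4·x·y + 2·y - 4]].
At the point, J = [[1.000, 0.000], [2.000, -18.000]] (det J = -18.000).
Solving J·Δ = −F gives Δ = (1.000, 0.444).
Then the next iterate is (x, y)₁ = (4.000, -0.556).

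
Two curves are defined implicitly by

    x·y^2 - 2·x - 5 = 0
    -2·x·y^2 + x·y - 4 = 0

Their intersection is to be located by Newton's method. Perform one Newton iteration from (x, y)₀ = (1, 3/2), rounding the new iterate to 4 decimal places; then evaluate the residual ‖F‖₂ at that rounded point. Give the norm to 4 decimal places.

114.9293

At (1, 3/2): F = (-4.7500, -7.0000).
Jacobian J = [[y^2 - 2, 2·x·y], [-2·y^2 + y, -4·x·y + x]].
At the point, J = [[0.2500, 3.0000], [-3.0000, -5.0000]] (det J = 7.7500).
Solving J·Δ = −F gives Δ = (-5.7742, 2.0645).
Then the next iterate is (x, y)₁ = (-4.7742, 3.5645).
Re-evaluating at (-4.7742, 3.5645): F = (-56.110963, 100.301090), so ‖F‖₂ = 114.9293.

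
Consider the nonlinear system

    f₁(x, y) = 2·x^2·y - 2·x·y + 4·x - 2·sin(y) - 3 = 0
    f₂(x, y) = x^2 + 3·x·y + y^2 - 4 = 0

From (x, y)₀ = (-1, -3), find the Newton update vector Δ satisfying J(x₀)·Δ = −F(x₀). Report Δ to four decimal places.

(0.5957, 0.9386)

At (-1, -3): F = (-18.717760, 15.0000).
Jacobian J = [[4·x·y - 2·y + 4, 2·x^2 - 2·x - 2·cos(y)], [2·x + 3·y, 3·x + 2·y]].
At the point, J = [[22.0000, 5.979985], [-11.0000, -9.0000]] (det J = -132.220165).
Solving J·Δ = −F gives Δ = (0.5957, 0.9386).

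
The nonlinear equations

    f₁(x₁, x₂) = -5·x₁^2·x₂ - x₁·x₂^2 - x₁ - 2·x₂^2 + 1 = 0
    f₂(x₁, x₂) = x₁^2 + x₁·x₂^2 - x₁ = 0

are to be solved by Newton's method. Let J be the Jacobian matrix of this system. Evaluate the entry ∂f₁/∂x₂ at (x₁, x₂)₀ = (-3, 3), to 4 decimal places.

∂f₁/∂x₂ = -5·x₁^2 - 2·x₁·x₂ - 4·x₂.
At (-3, 3) this is -39.0000.

-39.0000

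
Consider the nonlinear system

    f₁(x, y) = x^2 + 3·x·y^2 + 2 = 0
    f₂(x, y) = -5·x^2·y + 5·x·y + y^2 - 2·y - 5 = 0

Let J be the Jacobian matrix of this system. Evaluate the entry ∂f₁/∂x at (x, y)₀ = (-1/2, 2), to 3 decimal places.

11.000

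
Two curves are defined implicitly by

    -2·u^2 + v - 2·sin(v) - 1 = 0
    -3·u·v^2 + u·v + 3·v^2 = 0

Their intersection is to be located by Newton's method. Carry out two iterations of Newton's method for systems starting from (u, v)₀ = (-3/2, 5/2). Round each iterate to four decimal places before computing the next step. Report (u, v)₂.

At (-3/2, 5/2): F = (-4.196944, 43.1250).
Jacobian J = [[-4·u, -2·cos(v) + 1], [-3·v^2 + v, -6·u·v + u + 6·v]].
At the point, J = [[6.0000, 2.602287], [-16.2500, 36.0000]] (det J = 258.287168).
Solving J·Δ = −F gives Δ = (1.0195, -0.7377).
Then the next iterate is (u, v)₁ = (-0.4805, 1.7623).
Round to (-0.4805, 1.7623) and repeat: F = (-1.662899, 12.947187), J = [[1.9220, 1.380671], [-7.554804, 15.174011]].
Δ = (1.0887, -0.3112), so (u, v)₂ = (0.6082, 1.4511).

(0.6082, 1.4511)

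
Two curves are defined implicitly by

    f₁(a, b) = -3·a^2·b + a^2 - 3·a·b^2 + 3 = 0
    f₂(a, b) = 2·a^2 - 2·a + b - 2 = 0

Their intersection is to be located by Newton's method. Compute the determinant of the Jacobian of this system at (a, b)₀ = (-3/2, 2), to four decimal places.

J = [[-6·a·b + 2·a - 3·b^2, -3·a^2 - 6·a·b], [4·a - 2, 1]].
At the point, J = [[3.0000, 11.2500], [-8.0000, 1.0000]].
det J = 93.0000.

93.0000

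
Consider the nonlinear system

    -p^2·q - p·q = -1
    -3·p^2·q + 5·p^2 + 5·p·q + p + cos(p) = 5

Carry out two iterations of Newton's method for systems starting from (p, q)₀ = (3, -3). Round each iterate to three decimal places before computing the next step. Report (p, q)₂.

(1.497, -0.570)

At (3, -3): F = (37.000, 78.01001).
Jacobian J = [[-2·p·q - q, -p^2 - p], [-6·p·q + 10·p + 5·q - sin(p) + 1, -3·p^2 + 5·p]].
At the point, J = [[21.000, -12.000], [69.85888, -12.000]] (det J = 586.30656).
Solving J·Δ = −F gives Δ = (-0.839, 1.614).
Then the next iterate is (p, q)₁ = (2.161, -1.386).
Round to (2.161, -1.386) and repeat: F = (10.46766, 24.39588), J = [[7.37629, -6.83092], [32.82005, -3.20476]].
Δ = (-0.664, 0.816), so (p, q)₂ = (1.497, -0.570).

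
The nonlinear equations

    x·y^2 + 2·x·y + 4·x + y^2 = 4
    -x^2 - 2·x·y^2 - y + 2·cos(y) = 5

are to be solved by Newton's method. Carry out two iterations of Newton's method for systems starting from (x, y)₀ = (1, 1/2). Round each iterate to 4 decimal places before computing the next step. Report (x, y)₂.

(-0.3621, -2.0528)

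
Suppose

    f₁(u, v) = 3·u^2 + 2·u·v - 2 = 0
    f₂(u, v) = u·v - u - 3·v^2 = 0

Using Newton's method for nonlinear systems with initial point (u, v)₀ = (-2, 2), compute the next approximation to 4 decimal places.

(-1.2759, 1.0517)

At (-2, 2): F = (2.0000, -14.0000).
Jacobian J = [[6·u + 2·v, 2·u], [v - 1, u - 6·v]].
At the point, J = [[-8.0000, -4.0000], [1.0000, -14.0000]] (det J = 116.0000).
Solving J·Δ = −F gives Δ = (0.7241, -0.9483).
Then the next iterate is (u, v)₁ = (-1.2759, 1.0517).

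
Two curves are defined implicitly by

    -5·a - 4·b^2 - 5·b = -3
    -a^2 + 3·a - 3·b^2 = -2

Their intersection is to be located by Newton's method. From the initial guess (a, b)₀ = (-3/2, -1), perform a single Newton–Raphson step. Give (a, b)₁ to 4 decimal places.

(0.4219, -1.6302)

At (-3/2, -1): F = (11.5000, -7.7500).
Jacobian J = [[-5, -8·b - 5], [-2·a + 3, -6·b]].
At the point, J = [[-5.0000, 3.0000], [6.0000, 6.0000]] (det J = -48.0000).
Solving J·Δ = −F gives Δ = (1.9219, -0.6302).
Then the next iterate is (a, b)₁ = (0.4219, -1.6302).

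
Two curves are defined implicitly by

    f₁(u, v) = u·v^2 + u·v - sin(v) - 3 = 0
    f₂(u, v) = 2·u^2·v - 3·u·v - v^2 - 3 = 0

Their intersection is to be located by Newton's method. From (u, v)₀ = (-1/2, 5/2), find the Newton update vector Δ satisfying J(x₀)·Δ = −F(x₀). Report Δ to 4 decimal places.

At (-1/2, 5/2): F = (-7.973472, -4.2500).
Jacobian J = [[v^2 + v, 2·u·v + u - cos(v)], [4·u·v - 3·v, 2·u^2 - 3·u - 2·v]].
At the point, J = [[8.7500, -2.198856], [-12.5000, -3.0000]] (det J = -53.735705).
Solving J·Δ = −F gives Δ = (0.2712, -2.5468).

(0.2712, -2.5468)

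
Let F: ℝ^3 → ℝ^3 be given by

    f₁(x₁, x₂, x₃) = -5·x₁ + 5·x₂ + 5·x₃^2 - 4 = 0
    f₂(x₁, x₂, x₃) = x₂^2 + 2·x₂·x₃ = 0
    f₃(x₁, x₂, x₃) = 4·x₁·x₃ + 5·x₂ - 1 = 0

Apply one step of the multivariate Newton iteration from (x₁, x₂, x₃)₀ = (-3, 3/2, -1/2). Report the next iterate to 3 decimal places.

(-0.024, 0.766, -0.260)

At (-3, 3/2, -1/2): F = (19.750, 0.750, 12.500).
Jacobian J = [[-5, 5, 10·x₃], [0, 2·x₂ + 2·x₃, 2·x₂], [4·x₃, 5, 4·x₁]].
At the point, J = [[-5.000, 5.000, -5.000], [0.000, 2.000, 3.000], [-2.000, 5.000, -12.000]] (det J = 145.000).
Solving J·Δ = −F gives Δ = (2.976, -0.734, 0.240).
Then the next iterate is (x₁, x₂, x₃)₁ = (-0.024, 0.766, -0.260).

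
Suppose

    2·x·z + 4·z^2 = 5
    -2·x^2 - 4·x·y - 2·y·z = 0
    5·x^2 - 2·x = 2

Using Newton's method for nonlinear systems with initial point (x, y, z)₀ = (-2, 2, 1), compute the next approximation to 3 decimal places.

(-1.000, 1.833, 1.750)

At (-2, 2, 1): F = (-5.000, 4.000, 22.000).
Jacobian J = [[2·z, 0, 2·x + 8·z], [-4·x - 4·y, -4·x - 2·z, -2·y], [10·x - 2, 0, 0]].
At the point, J = [[2.000, 0.000, 4.000], [0.000, 6.000, -4.000], [-22.000, 0.000, 0.000]] (det J = 528.000).
Solving J·Δ = −F gives Δ = (1.000, -0.167, 0.750).
Then the next iterate is (x, y, z)₁ = (-1.000, 1.833, 1.750).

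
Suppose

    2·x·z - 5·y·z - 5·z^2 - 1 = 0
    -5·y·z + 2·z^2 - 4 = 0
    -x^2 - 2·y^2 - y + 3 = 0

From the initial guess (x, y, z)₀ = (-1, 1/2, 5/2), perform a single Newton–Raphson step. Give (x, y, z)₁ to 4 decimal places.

At (-1, 1/2, 5/2): F = (-43.5000, 2.2500, 1.0000).
Jacobian J = [[2·z, -5·z, 2·x - 5·y - 10·z], [0, -5·z, -5·y + 4·z], [-2·x, -4·y - 1, 0]].
At the point, J = [[5.0000, -12.5000, -29.5000], [0.0000, -12.5000, 7.5000], [2.0000, -3.0000, 0.0000]] (det J = -812.5000).
Solving J·Δ = −F gives Δ = (-1.5288, -0.6858, -1.4431).
Then the next iterate is (x, y, z)₁ = (-2.5288, -0.1858, 1.0569).

(-2.5288, -0.1858, 1.0569)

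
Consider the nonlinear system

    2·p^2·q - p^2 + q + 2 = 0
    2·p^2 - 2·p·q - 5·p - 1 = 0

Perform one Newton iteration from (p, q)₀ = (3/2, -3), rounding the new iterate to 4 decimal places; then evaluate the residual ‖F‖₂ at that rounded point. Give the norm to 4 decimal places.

4.1883

At (3/2, -3): F = (-16.7500, 5.0000).
Jacobian J = [[4·p·q - 2·p, 2·p^2 + 1], [4·p - 2·q - 5, -2·p]].
At the point, J = [[-21.0000, 5.5000], [7.0000, -3.0000]] (det J = 24.5000).
Solving J·Δ = −F gives Δ = (-0.9286, -0.5000).
Then the next iterate is (p, q)₁ = (0.5714, -3.5000).
Re-evaluating at (0.5714, -3.5000): F = (-4.111984, 0.795796), so ‖F‖₂ = 4.1883.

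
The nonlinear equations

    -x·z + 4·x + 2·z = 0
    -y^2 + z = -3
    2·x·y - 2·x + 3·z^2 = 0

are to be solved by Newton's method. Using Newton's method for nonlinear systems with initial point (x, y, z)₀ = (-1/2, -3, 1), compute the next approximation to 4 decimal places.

(-0.1797, -2.0693, 0.4156)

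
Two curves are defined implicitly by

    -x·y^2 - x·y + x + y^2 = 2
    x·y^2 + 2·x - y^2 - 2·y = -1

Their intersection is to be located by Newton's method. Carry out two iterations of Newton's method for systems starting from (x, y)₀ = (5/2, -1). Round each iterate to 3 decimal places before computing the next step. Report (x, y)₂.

(9.008, 10.693)

At (5/2, -1): F = (1.500, 9.500).
Jacobian J = [[-y^2 - y + 1, -2·x·y - x + 2·y], [y^2 + 2, 2·x·y - 2·y - 2]].
At the point, J = [[1.000, 0.500], [3.000, -5.000]] (det J = -6.500).
Solving J·Δ = −F gives Δ = (-1.885, 0.769).
Then the next iterate is (x, y)₁ = (0.615, -0.231).
Round to (0.615, -0.231) and repeat: F = (-1.22239, 2.67146), J = [[1.17764, -0.79287], [2.05336, -1.82213]].
Δ = (8.393, 10.924), so (x, y)₂ = (9.008, 10.693).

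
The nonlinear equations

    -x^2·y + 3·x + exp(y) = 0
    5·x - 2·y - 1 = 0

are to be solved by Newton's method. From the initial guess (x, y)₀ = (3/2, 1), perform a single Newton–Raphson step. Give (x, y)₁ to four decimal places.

At (3/2, 1): F = (4.968282, 4.5000).
Jacobian J = [[-2·x·y + 3, -x^2 + exp(y)], [5, -2]].
At the point, J = [[0.0000, 0.468282], [5.0000, -2.0000]] (det J = -2.341409).
Solving J·Δ = −F gives Δ = (-5.1438, -10.6096).
Then the next iterate is (x, y)₁ = (-3.6438, -9.6096).

(-3.6438, -9.6096)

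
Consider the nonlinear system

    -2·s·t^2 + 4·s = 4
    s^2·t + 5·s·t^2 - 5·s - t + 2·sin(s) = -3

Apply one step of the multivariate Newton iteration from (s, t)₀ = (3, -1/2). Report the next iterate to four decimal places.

(2.0564, -1.0329)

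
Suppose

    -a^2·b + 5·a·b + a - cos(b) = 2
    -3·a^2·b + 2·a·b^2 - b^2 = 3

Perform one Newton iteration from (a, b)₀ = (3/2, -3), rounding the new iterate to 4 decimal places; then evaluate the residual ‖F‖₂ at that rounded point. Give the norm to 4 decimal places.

13.3501

At (3/2, -3): F = (-15.260008, 35.2500).
Jacobian J = [[-2·a·b + 5·b + 1, -a^2 + 5·a + sin(b)], [-6·a·b + 2·b^2, -3·a^2 + 4·a·b - 2·b]].
At the point, J = [[-5.0000, 5.108880], [45.0000, -18.7500]] (det J = -136.149600).
Solving J·Δ = −F gives Δ = (0.7788, 3.7492).
Then the next iterate is (a, b)₁ = (2.2788, 0.7492).
Re-evaluating at (2.2788, 0.7492): F = (4.192408, -12.674745), so ‖F‖₂ = 13.3501.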